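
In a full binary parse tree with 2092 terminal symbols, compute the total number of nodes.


Leaf nodes (terminals): 2092
Internal nodes = n - 1 = 2092 - 1 = 2091
Total = leaves + internal = 2092 + 2091 = 4183

4183


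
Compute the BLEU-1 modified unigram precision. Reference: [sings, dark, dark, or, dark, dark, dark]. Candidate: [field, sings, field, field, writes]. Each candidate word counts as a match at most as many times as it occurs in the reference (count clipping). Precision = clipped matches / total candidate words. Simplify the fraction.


Reference word counts: {'dark': 5, 'or': 1, 'sings': 1}
Checking each candidate word (with clipping):
  'field' -> not in reference -> no match (matches: 0)
  'sings' -> in reference (ref count 1, used 1/1) -> match (matches: 1)
  'field' -> not in reference -> no match (matches: 1)
  'field' -> not in reference -> no match (matches: 1)
  'writes' -> not in reference -> no match (matches: 1)
Clipped matches: 1, Candidate length: 5
Precision = 1/5

1/5


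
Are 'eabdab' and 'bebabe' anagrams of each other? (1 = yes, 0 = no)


Sort characters of 'eabdab': 'aabbde'
Sort characters of 'bebabe': 'abbbee'
Sorted forms differ -> they are NOT anagrams
Result: 0

0


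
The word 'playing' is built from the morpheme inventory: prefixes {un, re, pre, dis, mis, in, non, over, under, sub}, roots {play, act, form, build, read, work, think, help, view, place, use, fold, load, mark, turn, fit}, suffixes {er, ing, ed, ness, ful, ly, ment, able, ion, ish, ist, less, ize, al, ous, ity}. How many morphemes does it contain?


Segmenting 'playing' against the inventory:
  'play' -> root (morpheme 1)
  'ing' -> suffix (morpheme 2)
Total morphemes: 2

2


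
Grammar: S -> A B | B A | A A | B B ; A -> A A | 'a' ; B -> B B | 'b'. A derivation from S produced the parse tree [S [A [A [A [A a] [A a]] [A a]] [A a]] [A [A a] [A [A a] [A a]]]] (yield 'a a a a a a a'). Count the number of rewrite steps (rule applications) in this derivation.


Every bracketed nonterminal node [X ...] in the tree is produced by exactly one rule application.
Reading the tree off as a leftmost derivation:
  Step 1: S  =>  A A   (applied S -> A A)
  Step 2: A A  =>  A A A   (applied A -> A A)
  Step 3: A A A  =>  A A A A   (applied A -> A A)
  Step 4: A A A A  =>  A A A A A   (applied A -> A A)
  Step 5: A A A A A  =>  a A A A A   (applied A -> a)
  Step 6: a A A A A  =>  a a A A A   (applied A -> a)
  Step 7: a a A A A  =>  a a a A A   (applied A -> a)
  Step 8: a a a A A  =>  a a a a A   (applied A -> a)
  Step 9: a a a a A  =>  a a a a A A   (applied A -> A A)
  Step 10: a a a a A A  =>  a a a a a A   (applied A -> a)
  Step 11: a a a a a A  =>  a a a a a A A   (applied A -> A A)
  Step 12: a a a a a A A  =>  a a a a a a A   (applied A -> a)
  Step 13: a a a a a a A  =>  a a a a a a a   (applied A -> a)
Final yield: a a a a a a a
Total rewrite steps: 13

13


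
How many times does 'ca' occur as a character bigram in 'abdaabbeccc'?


Scanning 'abdaabbeccc' for bigram 'ca':
  Position 0: 'ab' -> no
  Position 1: 'bd' -> no
  Position 2: 'da' -> no
  Position 3: 'aa' -> no
  Position 4: 'ab' -> no
  Position 5: 'bb' -> no
  Position 6: 'be' -> no
  Position 7: 'ec' -> no
  Position 8: 'cc' -> no
  Position 9: 'cc' -> no
Total matches: 0

0


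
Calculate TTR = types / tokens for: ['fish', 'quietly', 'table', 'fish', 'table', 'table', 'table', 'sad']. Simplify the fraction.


Tokens: 8
Unique types: ('fish', 'quietly', 'sad', 'table') = 4
TTR = 4/8
Simplify: divide both by 4 -> 1/2
TTR = 1/2

1/2


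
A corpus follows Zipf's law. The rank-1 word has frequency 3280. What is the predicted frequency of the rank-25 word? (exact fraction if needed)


Zipf's law: freq(rank) = f1 / rank
f1 = 3280, rank = 25
freq = 3280 / 25
GCD(3280, 25) = 5
Simplified: 656/5

656/5


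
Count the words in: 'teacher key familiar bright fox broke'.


Counting words by splitting on spaces:
  Word 1: 'teacher'
  Word 2: 'key'
  Word 3: 'familiar'
  Word 4: 'bright'
  Word 5: 'fox'
  Word 6: 'broke'
Total words: 6

6


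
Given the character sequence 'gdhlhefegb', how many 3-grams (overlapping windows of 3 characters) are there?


String 'gdhlhefegb' has length L = 10.
Number of overlapping n-grams = L - n + 1
Substituting: 10 - 3 + 1 = 8

8


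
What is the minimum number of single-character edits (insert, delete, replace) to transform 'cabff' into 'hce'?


Building DP table for s1='cabff' (len 5) and s2='hce' (len 3):
       h  c  e
    0  1  2  3
  c 1  1  1  2
  a 2  2  2  2
  b 3  3  3  3
  f 4  4  4  4
  f 5  5  5  5
Edit distance = dp[5][3] = 5

5


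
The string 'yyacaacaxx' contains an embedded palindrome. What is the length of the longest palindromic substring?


Scanning 'yyacaacaxx' for palindromic substrings.
Substring at positions 2-7: 'acaaca'.
Check: reverse('acaaca') = 'acaaca' -> palindrome confirmed.
Neighbouring characters ('y' / 'x') break symmetry, so it cannot extend further.
No longer palindromic substring exists; longest length = 6

6


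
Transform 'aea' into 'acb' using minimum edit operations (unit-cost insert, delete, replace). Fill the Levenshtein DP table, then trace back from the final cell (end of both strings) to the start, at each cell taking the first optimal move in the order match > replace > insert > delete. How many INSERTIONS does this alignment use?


Edit distance = 2. Backtracking from cell (3, 3) with preference match > replace > insert > delete,
then listing the resulting alignment 'aea' -> 'acb' left to right:
  Step 1: keep 'a'
  Step 2: replace e->c
  Step 3: replace a->b
Total insertions: 0

0


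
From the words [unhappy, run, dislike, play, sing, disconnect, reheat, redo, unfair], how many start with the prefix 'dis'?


Checking each word for prefix 'dis':
  'unhappy' -> no (count: 0)
  'run' -> no (count: 0)
  'dislike' -> YES, starts with 'dis' (count: 1)
  'play' -> no (count: 1)
  'sing' -> no (count: 1)
  'disconnect' -> YES, starts with 'dis' (count: 2)
  'reheat' -> no (count: 2)
  'redo' -> no (count: 2)
  'unfair' -> no (count: 2)
Total with prefix 'dis': 2

2


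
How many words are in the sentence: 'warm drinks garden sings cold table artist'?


Counting words by splitting on spaces:
  Word 1: 'warm'
  Word 2: 'drinks'
  Word 3: 'garden'
  Word 4: 'sings'
  Word 5: 'cold'
  Word 6: 'table'
  Word 7: 'artist'
Total words: 7

7


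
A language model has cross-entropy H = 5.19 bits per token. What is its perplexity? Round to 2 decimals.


Perplexity formula: PP = 2^H
H = 5.19
PP = 2^5.19
Decompose: 2^5.19 = 2^5 * 2^0.19
2^5 = 32, 2^0.19 ~ 1.1407637
PP ~ 32 * 1.1407637 = 36.5044384
Rounded to 2 decimals: 36.50

36.50


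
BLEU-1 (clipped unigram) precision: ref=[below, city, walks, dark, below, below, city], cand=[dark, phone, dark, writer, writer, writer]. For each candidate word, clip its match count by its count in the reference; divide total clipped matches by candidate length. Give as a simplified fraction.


Reference word counts: {'below': 3, 'city': 2, 'dark': 1, 'walks': 1}
Checking each candidate word (with clipping):
  'dark' -> in reference (ref count 1, used 1/1) -> match (matches: 1)
  'phone' -> not in reference -> no match (matches: 1)
  'dark' -> ref count 1 already used up (1/1) -> clipped, no match (matches: 1)
  'writer' -> not in reference -> no match (matches: 1)
  'writer' -> not in reference -> no match (matches: 1)
  'writer' -> not in reference -> no match (matches: 1)
Clipped matches: 1, Candidate length: 6
Precision = 1/6

1/6


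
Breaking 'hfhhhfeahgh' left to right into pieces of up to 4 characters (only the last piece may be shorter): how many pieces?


'hfhhhfeahgh' has 11 characters.
Chunking with max size 4:
  Chunk 1: 'hfhh' (positions 0-3)
  Chunk 2: 'hfea' (positions 4-7)
  Chunk 3: 'hgh' (positions 8-10)
Total chunks: ceil(11 / 4) = 3

3


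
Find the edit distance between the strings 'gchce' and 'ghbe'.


Building DP table for s1='gchce' (len 5) and s2='ghbe' (len 4):
       g  h  b  e
    0  1  2  3  4
  g 1  0  1  2  3
  c 2  1  1  2  3
  h 3  2  1  2  3
  c 4  3  2  2  3
  e 5  4  3  3  2
Edit distance = dp[5][4] = 2

2


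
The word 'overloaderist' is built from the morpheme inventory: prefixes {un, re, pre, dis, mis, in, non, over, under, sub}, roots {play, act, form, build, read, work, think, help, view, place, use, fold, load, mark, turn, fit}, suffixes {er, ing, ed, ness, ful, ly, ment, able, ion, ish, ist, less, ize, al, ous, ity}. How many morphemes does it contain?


Segmenting 'overloaderist' against the inventory:
  'over' -> prefix (morpheme 1)
  'load' -> root (morpheme 2)
  'er' -> suffix (morpheme 3)
  'ist' -> suffix (morpheme 4)
Total morphemes: 4

4


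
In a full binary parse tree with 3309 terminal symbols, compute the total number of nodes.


Leaf nodes (terminals): 3309
Internal nodes = n - 1 = 3309 - 1 = 3308
Total = leaves + internal = 3309 + 3308 = 6617

6617


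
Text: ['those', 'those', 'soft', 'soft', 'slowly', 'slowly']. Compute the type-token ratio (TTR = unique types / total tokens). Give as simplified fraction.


Tokens: 6
Unique types: ('slowly', 'soft', 'those') = 3
TTR = 3/6
Simplify: divide both by 3 -> 1/2
TTR = 1/2

1/2


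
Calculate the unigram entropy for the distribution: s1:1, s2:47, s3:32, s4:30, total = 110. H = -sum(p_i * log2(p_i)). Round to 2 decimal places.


Computing entropy H = -sum(p_i * log2(p_i)):
  s1: p = 1/110 = 0.0091, -p*log2(p) = 0.0616
  s2: p = 47/110 = 0.4273, -p*log2(p) = 0.5242
  s3: p = 32/110 = 0.2909, -p*log2(p) = 0.5182
  s4: p = 30/110 = 0.2727, -p*log2(p) = 0.5112
H = sum of terms = 1.6152
Rounded to 2 decimals: 1.62

1.62


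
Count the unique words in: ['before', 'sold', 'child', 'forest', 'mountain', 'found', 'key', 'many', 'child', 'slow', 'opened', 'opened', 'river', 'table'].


Listing all tokens and tracking unique types:
  Token 1: 'before' -> NEW (unique so far: 1)
  Token 2: 'sold' -> NEW (unique so far: 2)
  Token 3: 'child' -> NEW (unique so far: 3)
  Token 4: 'forest' -> NEW (unique so far: 4)
  Token 5: 'mountain' -> NEW (unique so far: 5)
  Token 6: 'found' -> NEW (unique so far: 6)
  Token 7: 'key' -> NEW (unique so far: 7)
  Token 8: 'many' -> NEW (unique so far: 8)
  Token 9: 'child' -> duplicate (unique so far: 8)
  Token 10: 'slow' -> NEW (unique so far: 9)
  Token 11: 'opened' -> NEW (unique so far: 10)
  Token 12: 'opened' -> duplicate (unique so far: 10)
  Token 13: 'river' -> NEW (unique so far: 11)
  Token 14: 'table' -> NEW (unique so far: 12)
Unique types: ('before', 'child', 'forest', 'found', 'key', 'many', 'mountain', 'opened', 'river', 'slow', 'sold', 'table')
Vocabulary size: 12

12


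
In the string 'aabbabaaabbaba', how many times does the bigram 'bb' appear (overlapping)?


Scanning 'aabbabaaabbaba' for bigram 'bb':
  Position 0: 'aa' -> no
  Position 1: 'ab' -> no
  Position 2: 'bb' -> MATCH
  Position 3: 'ba' -> no
  Position 4: 'ab' -> no
  Position 5: 'ba' -> no
  Position 6: 'aa' -> no
  Position 7: 'aa' -> no
  Position 8: 'ab' -> no
  Position 9: 'bb' -> MATCH
  Position 10: 'ba' -> no
  Position 11: 'ab' -> no
  Position 12: 'ba' -> no
Total matches: 2

2


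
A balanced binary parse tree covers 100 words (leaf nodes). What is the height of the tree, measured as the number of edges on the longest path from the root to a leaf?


In a balanced binary tree with n leaves the deepest leaf is ceil(log2(n)) edges below the root.
log2(100) = 6.6439
ceil(6.6439) = 7
height (edges) = 7

7


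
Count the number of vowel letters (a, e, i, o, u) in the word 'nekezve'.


Scanning each character of 'nekezve':
  Position 1: 'n' -> consonant (running count: 0)
  Position 2: 'e' -> vowel (running count: 1)
  Position 3: 'k' -> consonant (running count: 1)
  Position 4: 'e' -> vowel (running count: 2)
  Position 5: 'z' -> consonant (running count: 2)
  Position 6: 'v' -> consonant (running count: 2)
  Position 7: 'e' -> vowel (running count: 3)
Total vowels: 3

3


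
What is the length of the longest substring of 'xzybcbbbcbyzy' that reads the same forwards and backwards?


Scanning 'xzybcbbbcbyzy' for palindromic substrings.
Substring at positions 1-11: 'zybcbbbcbyz'.
Check: reverse('zybcbbbcbyz') = 'zybcbbbcbyz' -> palindrome confirmed.
Neighbouring characters ('x' / 'y') break symmetry, so it cannot extend further.
No longer palindromic substring exists; longest length = 11

11


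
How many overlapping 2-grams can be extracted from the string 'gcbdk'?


String 'gcbdk' has length L = 5.
Number of overlapping n-grams = L - n + 1
Substituting: 5 - 2 + 1 = 4

4


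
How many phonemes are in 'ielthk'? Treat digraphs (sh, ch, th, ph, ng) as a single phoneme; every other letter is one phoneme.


Parsing 'ielthk' greedily, digraphs first:
  'i' -> vowel phoneme (phonemes so far: 1)
  'e' -> vowel phoneme (phonemes so far: 2)
  'l' -> consonant phoneme (phonemes so far: 3)
  'th' -> digraph (1 consonant phoneme) (phonemes so far: 4)
  'k' -> consonant phoneme (phonemes so far: 5)
Total phonemes: 5

5


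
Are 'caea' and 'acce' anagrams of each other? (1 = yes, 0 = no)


Sort characters of 'caea': 'aace'
Sort characters of 'acce': 'acce'
Sorted forms differ -> they are NOT anagrams
Result: 0

0


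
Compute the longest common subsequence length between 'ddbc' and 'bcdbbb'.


DP table for LCS of 'ddbc' and 'bcdbbb':
       b  c  d  b  b  b
    0  0  0  0  0  0  0
  d 0  0  0  1  1  1  1
  d 0  0  0  1  1  1  1
  b 0  1  1  1  2  2  2
  c 0  1  2  2  2  2  2
LCS: 'db'
LCS length = 2

2


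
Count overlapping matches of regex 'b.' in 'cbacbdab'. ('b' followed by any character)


Pattern: b. means 'b' followed by any character.
Scanning 'cbacbdab' position-by-position:
  Pos 0: window 'cb' -> no
  Pos 1: window 'ba' -> MATCH
  Pos 2: window 'ac' -> no
  Pos 3: window 'cb' -> no
  Pos 4: window 'bd' -> MATCH
  Pos 5: window 'da' -> no
  Pos 6: window 'ab' -> no
  Pos 7: window 'b' -> no
Total matches: 2

2


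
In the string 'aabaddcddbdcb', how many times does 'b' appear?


Scanning 'aabaddcddbdcb' for 'b':
  Position 2: 'b' -> MATCH (count: 1)
  Position 9: 'b' -> MATCH (count: 2)
  Position 12: 'b' -> MATCH (count: 3)
Total occurrences of 'b': 3

3


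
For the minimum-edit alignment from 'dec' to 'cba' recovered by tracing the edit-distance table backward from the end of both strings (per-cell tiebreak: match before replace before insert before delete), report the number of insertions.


Edit distance = 3. Backtracking from cell (3, 3) with preference match > replace > insert > delete,
then listing the resulting alignment 'dec' -> 'cba' left to right:
  Step 1: replace d->c
  Step 2: replace e->b
  Step 3: replace c->a
Total insertions: 0

0


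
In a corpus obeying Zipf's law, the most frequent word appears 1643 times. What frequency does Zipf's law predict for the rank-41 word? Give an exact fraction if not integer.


Zipf's law: freq(rank) = f1 / rank
f1 = 1643, rank = 41
freq = 1643 / 41
GCD(1643, 41) = 1
Simplified: 1643/41

1643/41


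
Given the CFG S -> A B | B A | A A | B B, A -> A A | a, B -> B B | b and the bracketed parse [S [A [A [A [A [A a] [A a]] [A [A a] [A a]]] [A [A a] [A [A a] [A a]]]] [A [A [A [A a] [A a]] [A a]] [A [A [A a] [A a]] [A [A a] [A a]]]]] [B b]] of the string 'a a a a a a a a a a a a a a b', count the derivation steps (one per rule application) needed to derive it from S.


Every bracketed nonterminal node [X ...] in the tree is produced by exactly one rule application.
Reading the tree off as a leftmost derivation:
  Step 1: S  =>  A B   (applied S -> A B)
  Step 2: A B  =>  A A B   (applied A -> A A)
  Step 3: A A B  =>  A A A B   (applied A -> A A)
  Step 4: A A A B  =>  A A A A B   (applied A -> A A)
  Step 5: A A A A B  =>  A A A A A B   (applied A -> A A)
  Step 6: A A A A A B  =>  a A A A A B   (applied A -> a)
  Step 7: a A A A A B  =>  a a A A A B   (applied A -> a)
  Step 8: a a A A A B  =>  a a A A A A B   (applied A -> A A)
  Step 9: a a A A A A B  =>  a a a A A A B   (applied A -> a)
  Step 10: a a a A A A B  =>  a a a a A A B   (applied A -> a)
  Step 11: a a a a A A B  =>  a a a a A A A B   (applied A -> A A)
  Step 12: a a a a A A A B  =>  a a a a a A A B   (applied A -> a)
  Step 13: a a a a a A A B  =>  a a a a a A A A B   (applied A -> A A)
  Step 14: a a a a a A A A B  =>  a a a a a a A A B   (applied A -> a)
  Step 15: a a a a a a A A B  =>  a a a a a a a A B   (applied A -> a)
  Step 16: a a a a a a a A B  =>  a a a a a a a A A B   (applied A -> A A)
  Step 17: a a a a a a a A A B  =>  a a a a a a a A A A B   (applied A -> A A)
  Step 18: a a a a a a a A A A B  =>  a a a a a a a A A A A B   (applied A -> A A)
  Step 19: a a a a a a a A A A A B  =>  a a a a a a a a A A A B   (applied A -> a)
  Step 20: a a a a a a a a A A A B  =>  a a a a a a a a a A A B   (applied A -> a)
  Step 21: a a a a a a a a a A A B  =>  a a a a a a a a a a A B   (applied A -> a)
  Step 22: a a a a a a a a a a A B  =>  a a a a a a a a a a A A B   (applied A -> A A)
  Step 23: a a a a a a a a a a A A B  =>  a a a a a a a a a a A A A B   (applied A -> A A)
  Step 24: a a a a a a a a a a A A A B  =>  a a a a a a a a a a a A A B   (applied A -> a)
  Step 25: a a a a a a a a a a a A A B  =>  a a a a a a a a a a a a A B   (applied A -> a)
  Step 26: a a a a a a a a a a a a A B  =>  a a a a a a a a a a a a A A B   (applied A -> A A)
  Step 27: a a a a a a a a a a a a A A B  =>  a a a a a a a a a a a a a A B   (applied A -> a)
  Step 28: a a a a a a a a a a a a a A B  =>  a a a a a a a a a a a a a a B   (applied A -> a)
  Step 29: a a a a a a a a a a a a a a B  =>  a a a a a a a a a a a a a a b   (applied B -> b)
Final yield: a a a a a a a a a a a a a a b
Total rewrite steps: 29

29


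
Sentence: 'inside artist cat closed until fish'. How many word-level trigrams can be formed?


Word trigrams from [6] words:
  Trigram 1: (inside artist cat)
  Trigram 2: (artist cat closed)
  Trigram 3: (cat closed until)
  Trigram 4: (closed until fish)
Total word trigrams: 6 - 2 = 4

4


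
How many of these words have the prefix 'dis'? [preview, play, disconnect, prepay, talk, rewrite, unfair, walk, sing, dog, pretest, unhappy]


Checking each word for prefix 'dis':
  'preview' -> no (count: 0)
  'play' -> no (count: 0)
  'disconnect' -> YES, starts with 'dis' (count: 1)
  'prepay' -> no (count: 1)
  'talk' -> no (count: 1)
  'rewrite' -> no (count: 1)
  'unfair' -> no (count: 1)
  'walk' -> no (count: 1)
  'sing' -> no (count: 1)
  'dog' -> no (count: 1)
  'pretest' -> no (count: 1)
  'unhappy' -> no (count: 1)
Total with prefix 'dis': 1

1


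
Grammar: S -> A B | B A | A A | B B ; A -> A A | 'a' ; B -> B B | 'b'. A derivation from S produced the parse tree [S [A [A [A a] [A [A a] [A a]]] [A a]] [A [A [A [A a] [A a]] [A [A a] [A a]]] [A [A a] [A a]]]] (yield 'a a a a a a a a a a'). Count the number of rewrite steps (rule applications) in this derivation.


Every bracketed nonterminal node [X ...] in the tree is produced by exactly one rule application.
Reading the tree off as a leftmost derivation:
  Step 1: S  =>  A A   (applied S -> A A)
  Step 2: A A  =>  A A A   (applied A -> A A)
  Step 3: A A A  =>  A A A A   (applied A -> A A)
  Step 4: A A A A  =>  a A A A   (applied A -> a)
  Step 5: a A A A  =>  a A A A A   (applied A -> A A)
  Step 6: a A A A A  =>  a a A A A   (applied A -> a)
  Step 7: a a A A A  =>  a a a A A   (applied A -> a)
  Step 8: a a a A A  =>  a a a a A   (applied A -> a)
  Step 9: a a a a A  =>  a a a a A A   (applied A -> A A)
  Step 10: a a a a A A  =>  a a a a A A A   (applied A -> A A)
  Step 11: a a a a A A A  =>  a a a a A A A A   (applied A -> A A)
  Step 12: a a a a A A A A  =>  a a a a a A A A   (applied A -> a)
  Step 13: a a a a a A A A  =>  a a a a a a A A   (applied A -> a)
  Step 14: a a a a a a A A  =>  a a a a a a A A A   (applied A -> A A)
  Step 15: a a a a a a A A A  =>  a a a a a a a A A   (applied A -> a)
  Step 16: a a a a a a a A A  =>  a a a a a a a a A   (applied A -> a)
  Step 17: a a a a a a a a A  =>  a a a a a a a a A A   (applied A -> A A)
  Step 18: a a a a a a a a A A  =>  a a a a a a a a a A   (applied A -> a)
  Step 19: a a a a a a a a a A  =>  a a a a a a a a a a   (applied A -> a)
Final yield: a a a a a a a a a a
Total rewrite steps: 19

19


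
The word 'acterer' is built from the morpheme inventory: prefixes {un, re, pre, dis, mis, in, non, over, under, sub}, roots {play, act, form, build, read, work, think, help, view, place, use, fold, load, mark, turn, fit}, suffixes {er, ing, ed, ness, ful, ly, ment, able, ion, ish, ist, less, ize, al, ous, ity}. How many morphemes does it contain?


Segmenting 'acterer' against the inventory:
  'act' -> root (morpheme 1)
  'er' -> suffix (morpheme 2)
  'er' -> suffix (morpheme 3)
Total morphemes: 3

3


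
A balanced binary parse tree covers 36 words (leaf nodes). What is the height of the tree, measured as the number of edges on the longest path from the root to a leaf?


In a balanced binary tree with n leaves the deepest leaf is ceil(log2(n)) edges below the root.
log2(36) = 5.1699
ceil(5.1699) = 6
height (edges) = 6

6


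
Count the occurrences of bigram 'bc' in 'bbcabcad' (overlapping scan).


Scanning 'bbcabcad' for bigram 'bc':
  Position 0: 'bb' -> no
  Position 1: 'bc' -> MATCH
  Position 2: 'ca' -> no
  Position 3: 'ab' -> no
  Position 4: 'bc' -> MATCH
  Position 5: 'ca' -> no
  Position 6: 'ad' -> no
Total matches: 2

2


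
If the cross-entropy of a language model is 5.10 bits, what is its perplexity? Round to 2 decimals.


Perplexity formula: PP = 2^H
H = 5.10
PP = 2^5.10
Decompose: 2^5.10 = 2^5 * 2^0.10
2^5 = 32, 2^0.10 ~ 1.0717735
PP ~ 32 * 1.0717735 = 34.2967520
Rounded to 2 decimals: 34.30

34.30


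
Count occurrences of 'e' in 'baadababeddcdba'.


Scanning 'baadababeddcdba' for 'e':
  Position 8: 'e' -> MATCH (count: 1)
Total occurrences of 'e': 1

1


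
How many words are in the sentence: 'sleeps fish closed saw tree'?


Counting words by splitting on spaces:
  Word 1: 'sleeps'
  Word 2: 'fish'
  Word 3: 'closed'
  Word 4: 'saw'
  Word 5: 'tree'
Total words: 5

5


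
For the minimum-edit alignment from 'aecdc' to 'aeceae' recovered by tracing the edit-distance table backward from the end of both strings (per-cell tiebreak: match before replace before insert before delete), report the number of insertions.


Edit distance = 3. Backtracking from cell (5, 6) with preference match > replace > insert > delete,
then listing the resulting alignment 'aecdc' -> 'aeceae' left to right:
  Step 1: keep 'a'
  Step 2: keep 'e'
  Step 3: keep 'c'
  Step 4: insert 'e' [insertion #1]
  Step 5: replace d->a
  Step 6: replace c->e
Total insertions: 1

1


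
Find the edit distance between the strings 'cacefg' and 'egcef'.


Building DP table for s1='cacefg' (len 6) and s2='egcef' (len 5):
       e  g  c  e  f
    0  1  2  3  4  5
  c 1  1  2  2  3  4
  a 2  2  2  3  3  4
  c 3  3  3  2  3  4
  e 4  3  4  3  2  3
  f 5  4  4  4  3  2
  g 6  5  4  5  4  3
Edit distance = dp[6][5] = 3

3


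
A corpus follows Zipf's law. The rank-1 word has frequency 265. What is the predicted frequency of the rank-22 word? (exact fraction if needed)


Zipf's law: freq(rank) = f1 / rank
f1 = 265, rank = 22
freq = 265 / 22
GCD(265, 22) = 1
Simplified: 265/22

265/22


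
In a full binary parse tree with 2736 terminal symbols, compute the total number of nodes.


Leaf nodes (terminals): 2736
Internal nodes = n - 1 = 2736 - 1 = 2735
Total = leaves + internal = 2736 + 2735 = 5471

5471


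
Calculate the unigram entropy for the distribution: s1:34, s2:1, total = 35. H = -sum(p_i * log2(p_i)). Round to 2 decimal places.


Computing entropy H = -sum(p_i * log2(p_i)):
  s1: p = 34/35 = 0.9714, -p*log2(p) = 0.0406
  s2: p = 1/35 = 0.0286, -p*log2(p) = 0.1466
H = sum of terms = 0.1872
Rounded to 2 decimals: 0.19

0.19


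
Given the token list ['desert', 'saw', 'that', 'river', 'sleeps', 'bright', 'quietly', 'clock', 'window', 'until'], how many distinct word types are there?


Listing all tokens and tracking unique types:
  Token 1: 'desert' -> NEW (unique so far: 1)
  Token 2: 'saw' -> NEW (unique so far: 2)
  Token 3: 'that' -> NEW (unique so far: 3)
  Token 4: 'river' -> NEW (unique so far: 4)
  Token 5: 'sleeps' -> NEW (unique so far: 5)
  Token 6: 'bright' -> NEW (unique so far: 6)
  Token 7: 'quietly' -> NEW (unique so far: 7)
  Token 8: 'clock' -> NEW (unique so far: 8)
  Token 9: 'window' -> NEW (unique so far: 9)
  Token 10: 'until' -> NEW (unique so far: 10)
Unique types: ('bright', 'clock', 'desert', 'quietly', 'river', 'saw', 'sleeps', 'that', 'until', 'window')
Vocabulary size: 10

10


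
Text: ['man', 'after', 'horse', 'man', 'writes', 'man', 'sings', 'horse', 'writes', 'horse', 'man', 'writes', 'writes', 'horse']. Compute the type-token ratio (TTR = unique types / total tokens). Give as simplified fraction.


Tokens: 14
Unique types: ('after', 'horse', 'man', 'sings', 'writes') = 5
TTR = 5/14
Already in lowest terms.

5/14


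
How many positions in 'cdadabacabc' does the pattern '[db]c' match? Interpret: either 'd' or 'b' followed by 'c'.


Pattern: [db]c means either 'd' or 'b' followed by 'c'.
Scanning 'cdadabacabc' position-by-position:
  Pos 0: window 'cd' -> no
  Pos 1: window 'da' -> no
  Pos 2: window 'ad' -> no
  Pos 3: window 'da' -> no
  Pos 4: window 'ab' -> no
  Pos 5: window 'ba' -> no
  Pos 6: window 'ac' -> no
  Pos 7: window 'ca' -> no
  Pos 8: window 'ab' -> no
  Pos 9: window 'bc' -> MATCH
  Pos 10: window 'c' -> no
Total matches: 1

1


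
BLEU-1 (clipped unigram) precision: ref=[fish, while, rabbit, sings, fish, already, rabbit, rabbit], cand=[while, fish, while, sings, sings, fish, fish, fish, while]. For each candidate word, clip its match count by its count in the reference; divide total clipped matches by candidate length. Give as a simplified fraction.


Reference word counts: {'already': 1, 'fish': 2, 'rabbit': 3, 'sings': 1, 'while': 1}
Checking each candidate word (with clipping):
  'while' -> in reference (ref count 1, used 1/1) -> match (matches: 1)
  'fish' -> in reference (ref count 2, used 1/2) -> match (matches: 2)
  'while' -> ref count 1 already used up (1/1) -> clipped, no match (matches: 2)
  'sings' -> in reference (ref count 1, used 1/1) -> match (matches: 3)
  'sings' -> ref count 1 already used up (1/1) -> clipped, no match (matches: 3)
  'fish' -> in reference (ref count 2, used 2/2) -> match (matches: 4)
  'fish' -> ref count 2 already used up (2/2) -> clipped, no match (matches: 4)
  'fish' -> ref count 2 already used up (2/2) -> clipped, no match (matches: 4)
  'while' -> ref count 1 already used up (1/1) -> clipped, no match (matches: 4)
Clipped matches: 4, Candidate length: 9
Precision = 4/9

4/9


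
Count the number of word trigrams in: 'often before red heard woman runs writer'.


Word trigrams from [7] words:
  Trigram 1: (often before red)
  Trigram 2: (before red heard)
  Trigram 3: (red heard woman)
  Trigram 4: (heard woman runs)
  Trigram 5: (woman runs writer)
Total word trigrams: 7 - 2 = 5

5


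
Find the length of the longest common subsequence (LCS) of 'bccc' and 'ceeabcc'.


DP table for LCS of 'bccc' and 'ceeabcc':
       c  e  e  a  b  c  c
    0  0  0  0  0  0  0  0
  b 0  0  0  0  0  1  1  1
  c 0  1  1  1  1  1  2  2
  c 0  1  1  1  1  1  2  3
  c 0  1  1  1  1  1  2  3
LCS: 'bcc'
LCS length = 3

3


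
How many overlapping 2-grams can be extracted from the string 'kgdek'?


String 'kgdek' has length L = 5.
Number of overlapping n-grams = L - n + 1
Substituting: 5 - 2 + 1 = 4

4


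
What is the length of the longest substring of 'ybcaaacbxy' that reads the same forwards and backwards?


Scanning 'ybcaaacbxy' for palindromic substrings.
Substring at positions 1-7: 'bcaaacb'.
Check: reverse('bcaaacb') = 'bcaaacb' -> palindrome confirmed.
Neighbouring characters ('y' / 'x') break symmetry, so it cannot extend further.
No longer palindromic substring exists; longest length = 7

7


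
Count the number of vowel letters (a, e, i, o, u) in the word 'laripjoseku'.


Scanning each character of 'laripjoseku':
  Position 1: 'l' -> consonant (running count: 0)
  Position 2: 'a' -> vowel (running count: 1)
  Position 3: 'r' -> consonant (running count: 1)
  Position 4: 'i' -> vowel (running count: 2)
  Position 5: 'p' -> consonant (running count: 2)
  Position 6: 'j' -> consonant (running count: 2)
  Position 7: 'o' -> vowel (running count: 3)
  Position 8: 's' -> consonant (running count: 3)
  Position 9: 'e' -> vowel (running count: 4)
  Position 10: 'k' -> consonant (running count: 4)
  Position 11: 'u' -> vowel (running count: 5)
Total vowels: 5

5


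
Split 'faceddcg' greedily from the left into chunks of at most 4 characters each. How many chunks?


'faceddcg' has 8 characters.
Chunking with max size 4:
  Chunk 1: 'face' (positions 0-3)
  Chunk 2: 'ddcg' (positions 4-7)
Total chunks: ceil(8 / 4) = 2

2


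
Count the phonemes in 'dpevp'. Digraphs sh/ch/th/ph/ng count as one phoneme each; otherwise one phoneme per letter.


Parsing 'dpevp' greedily, digraphs first:
  'd' -> consonant phoneme (phonemes so far: 1)
  'p' -> consonant phoneme (phonemes so far: 2)
  'e' -> vowel phoneme (phonemes so far: 3)
  'v' -> consonant phoneme (phonemes so far: 4)
  'p' -> consonant phoneme (phonemes so far: 5)
Total phonemes: 5

5


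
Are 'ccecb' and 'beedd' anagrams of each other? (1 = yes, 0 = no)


Sort characters of 'ccecb': 'bccce'
Sort characters of 'beedd': 'bddee'
Sorted forms differ -> they are NOT anagrams
Result: 0

0


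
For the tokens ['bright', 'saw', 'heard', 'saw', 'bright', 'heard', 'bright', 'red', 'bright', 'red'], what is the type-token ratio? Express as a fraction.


Tokens: 10
Unique types: ('bright', 'heard', 'red', 'saw') = 4
TTR = 4/10
Simplify: divide both by 2 -> 2/5
TTR = 2/5

2/5


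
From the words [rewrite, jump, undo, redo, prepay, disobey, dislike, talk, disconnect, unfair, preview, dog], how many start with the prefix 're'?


Checking each word for prefix 're':
  'rewrite' -> YES, starts with 're' (count: 1)
  'jump' -> no (count: 1)
  'undo' -> no (count: 1)
  'redo' -> YES, starts with 're' (count: 2)
  'prepay' -> no (count: 2)
  'disobey' -> no (count: 2)
  'dislike' -> no (count: 2)
  'talk' -> no (count: 2)
  'disconnect' -> no (count: 2)
  'unfair' -> no (count: 2)
  'preview' -> no (count: 2)
  'dog' -> no (count: 2)
Total with prefix 're': 2

2


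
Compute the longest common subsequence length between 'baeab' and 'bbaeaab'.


DP table for LCS of 'baeab' and 'bbaeaab':
       b  b  a  e  a  a  b
    0  0  0  0  0  0  0  0
  b 0  1  1  1  1  1  1  1
  a 0  1  1  2  2  2  2  2
  e 0  1  1  2  3  3  3  3
  a 0  1  1  2  3  4  4  4
  b 0  1  2  2  3  4  4  5
LCS: 'baeab'
LCS length = 5

5


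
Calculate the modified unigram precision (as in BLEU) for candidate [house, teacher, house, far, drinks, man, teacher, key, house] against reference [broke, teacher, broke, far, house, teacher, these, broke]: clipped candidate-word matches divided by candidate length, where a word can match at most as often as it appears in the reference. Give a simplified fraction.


Reference word counts: {'broke': 3, 'far': 1, 'house': 1, 'teacher': 2, 'these': 1}
Checking each candidate word (with clipping):
  'house' -> in reference (ref count 1, used 1/1) -> match (matches: 1)
  'teacher' -> in reference (ref count 2, used 1/2) -> match (matches: 2)
  'house' -> ref count 1 already used up (1/1) -> clipped, no match (matches: 2)
  'far' -> in reference (ref count 1, used 1/1) -> match (matches: 3)
  'drinks' -> not in reference -> no match (matches: 3)
  'man' -> not in reference -> no match (matches: 3)
  'teacher' -> in reference (ref count 2, used 2/2) -> match (matches: 4)
  'key' -> not in reference -> no match (matches: 4)
  'house' -> ref count 1 already used up (1/1) -> clipped, no match (matches: 4)
Clipped matches: 4, Candidate length: 9
Precision = 4/9

4/9


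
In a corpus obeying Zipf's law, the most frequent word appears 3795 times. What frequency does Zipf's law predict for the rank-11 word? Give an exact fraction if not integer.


Zipf's law: freq(rank) = f1 / rank
f1 = 3795, rank = 11
freq = 3795 / 11
= 345

345


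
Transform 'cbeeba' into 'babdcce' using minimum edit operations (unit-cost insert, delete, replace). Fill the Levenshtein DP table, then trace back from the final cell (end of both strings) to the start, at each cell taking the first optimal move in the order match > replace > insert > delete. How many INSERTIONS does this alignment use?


Edit distance = 6. Backtracking from cell (6, 7) with preference match > replace > insert > delete,
then listing the resulting alignment 'cbeeba' -> 'babdcce' left to right:
  Step 1: insert 'b' [insertion #1]
  Step 2: replace c->a
  Step 3: keep 'b'
  Step 4: replace e->d
  Step 5: replace e->c
  Step 6: replace b->c
  Step 7: replace a->e
Total insertions: 1

1


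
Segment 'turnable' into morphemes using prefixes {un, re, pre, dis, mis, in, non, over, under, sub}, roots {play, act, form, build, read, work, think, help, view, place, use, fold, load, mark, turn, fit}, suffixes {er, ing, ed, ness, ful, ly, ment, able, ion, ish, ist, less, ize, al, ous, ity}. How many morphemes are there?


Segmenting 'turnable' against the inventory:
  'turn' -> root (morpheme 1)
  'able' -> suffix (morpheme 2)
Total morphemes: 2

2


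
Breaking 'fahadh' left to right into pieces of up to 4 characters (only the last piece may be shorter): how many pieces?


'fahadh' has 6 characters.
Chunking with max size 4:
  Chunk 1: 'faha' (positions 0-3)
  Chunk 2: 'dh' (positions 4-5)
Total chunks: ceil(6 / 4) = 2

2


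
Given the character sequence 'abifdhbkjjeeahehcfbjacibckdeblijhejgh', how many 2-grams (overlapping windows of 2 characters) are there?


String 'abifdhbkjjeeahehcfbjacibckdeblijhejgh' has length L = 37.
Number of overlapping n-grams = L - n + 1
Substituting: 37 - 2 + 1 = 36

36


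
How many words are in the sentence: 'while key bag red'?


Counting words by splitting on spaces:
  Word 1: 'while'
  Word 2: 'key'
  Word 3: 'bag'
  Word 4: 'red'
Total words: 4

4


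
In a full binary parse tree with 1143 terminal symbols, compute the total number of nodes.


Leaf nodes (terminals): 1143
Internal nodes = n - 1 = 1143 - 1 = 1142
Total = leaves + internal = 1143 + 1142 = 2285

2285


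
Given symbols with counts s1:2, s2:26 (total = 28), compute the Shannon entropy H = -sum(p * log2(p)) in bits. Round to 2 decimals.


Computing entropy H = -sum(p_i * log2(p_i)):
  s1: p = 2/28 = 0.0714, -p*log2(p) = 0.2720
  s2: p = 26/28 = 0.9286, -p*log2(p) = 0.0993
H = sum of terms = 0.3713
Rounded to 2 decimals: 0.37

0.37


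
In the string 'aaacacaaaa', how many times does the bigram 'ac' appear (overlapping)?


Scanning 'aaacacaaaa' for bigram 'ac':
  Position 0: 'aa' -> no
  Position 1: 'aa' -> no
  Position 2: 'ac' -> MATCH
  Position 3: 'ca' -> no
  Position 4: 'ac' -> MATCH
  Position 5: 'ca' -> no
  Position 6: 'aa' -> no
  Position 7: 'aa' -> no
  Position 8: 'aa' -> no
Total matches: 2

2


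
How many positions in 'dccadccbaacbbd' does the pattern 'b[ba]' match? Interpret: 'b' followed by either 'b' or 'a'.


Pattern: b[ba] means 'b' followed by either 'b' or 'a'.
Scanning 'dccadccbaacbbd' position-by-position:
  Pos 0: window 'dc' -> no
  Pos 1: window 'cc' -> no
  Pos 2: window 'ca' -> no
  Pos 3: window 'ad' -> no
  Pos 4: window 'dc' -> no
  Pos 5: window 'cc' -> no
  Pos 6: window 'cb' -> no
  Pos 7: window 'ba' -> MATCH
  Pos 8: window 'aa' -> no
  Pos 9: window 'ac' -> no
  Pos 10: window 'cb' -> no
  Pos 11: window 'bb' -> MATCH
  Pos 12: window 'bd' -> no
  Pos 13: window 'd' -> no
Total matches: 2

2


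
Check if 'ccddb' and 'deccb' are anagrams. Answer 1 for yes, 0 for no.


Sort characters of 'ccddb': 'bccdd'
Sort characters of 'deccb': 'bccde'
Sorted forms differ -> they are NOT anagrams
Result: 0

0


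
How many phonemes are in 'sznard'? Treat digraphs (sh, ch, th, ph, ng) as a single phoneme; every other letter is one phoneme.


Parsing 'sznard' greedily, digraphs first:
  's' -> consonant phoneme (phonemes so far: 1)
  'z' -> consonant phoneme (phonemes so far: 2)
  'n' -> consonant phoneme (phonemes so far: 3)
  'a' -> vowel phoneme (phonemes so far: 4)
  'r' -> consonant phoneme (phonemes so far: 5)
  'd' -> consonant phoneme (phonemes so far: 6)
Total phonemes: 6

6


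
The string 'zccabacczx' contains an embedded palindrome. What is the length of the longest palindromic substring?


Scanning 'zccabacczx' for palindromic substrings.
Substring at positions 0-8: 'zccabaccz'.
Check: reverse('zccabaccz') = 'zccabaccz' -> palindrome confirmed.
Neighbouring characters ('-' / 'x') break symmetry, so it cannot extend further.
No longer palindromic substring exists; longest length = 9

9


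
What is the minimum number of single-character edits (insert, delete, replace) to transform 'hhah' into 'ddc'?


Building DP table for s1='hhah' (len 4) and s2='ddc' (len 3):
       d  d  c
    0  1  2  3
  h 1  1  2  3
  h 2  2  2  3
  a 3  3  3  3
  h 4  4  4  4
Edit distance = dp[4][3] = 4

4


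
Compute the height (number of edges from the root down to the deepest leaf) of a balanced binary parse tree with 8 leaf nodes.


In a balanced binary tree with n leaves the deepest leaf is ceil(log2(n)) edges below the root.
log2(8) = 3.0000
ceil(3.0000) = 3
height (edges) = 3

3


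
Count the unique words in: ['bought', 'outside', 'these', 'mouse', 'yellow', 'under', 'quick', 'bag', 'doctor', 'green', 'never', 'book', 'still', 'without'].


Listing all tokens and tracking unique types:
  Token 1: 'bought' -> NEW (unique so far: 1)
  Token 2: 'outside' -> NEW (unique so far: 2)
  Token 3: 'these' -> NEW (unique so far: 3)
  Token 4: 'mouse' -> NEW (unique so far: 4)
  Token 5: 'yellow' -> NEW (unique so far: 5)
  Token 6: 'under' -> NEW (unique so far: 6)
  Token 7: 'quick' -> NEW (unique so far: 7)
  Token 8: 'bag' -> NEW (unique so far: 8)
  Token 9: 'doctor' -> NEW (unique so far: 9)
  Token 10: 'green' -> NEW (unique so far: 10)
  Token 11: 'never' -> NEW (unique so far: 11)
  Token 12: 'book' -> NEW (unique so far: 12)
  Token 13: 'still' -> NEW (unique so far: 13)
  Token 14: 'without' -> NEW (unique so far: 14)
Unique types: ('bag', 'book', 'bought', 'doctor', 'green', 'mouse', 'never', 'outside', 'quick', 'still', 'these', 'under', 'without', 'yellow')
Vocabulary size: 14

14


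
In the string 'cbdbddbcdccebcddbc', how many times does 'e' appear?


Scanning 'cbdbddbcdccebcddbc' for 'e':
  Position 11: 'e' -> MATCH (count: 1)
Total occurrences of 'e': 1

1


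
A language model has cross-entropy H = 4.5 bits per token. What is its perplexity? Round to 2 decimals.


Perplexity formula: PP = 2^H
H = 4.5
PP = 2^4.5
Decompose: 2^4.5 = 2^4 * 2^0.5 = 2^4 * sqrt(2)
2^4 = 16, sqrt(2) ~ 1.4142136
PP ~ 16 * 1.4142136 = 22.6274176
Rounded to 2 decimals: 22.63

22.63


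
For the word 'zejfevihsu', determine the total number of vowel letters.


Scanning each character of 'zejfevihsu':
  Position 1: 'z' -> consonant (running count: 0)
  Position 2: 'e' -> vowel (running count: 1)
  Position 3: 'j' -> consonant (running count: 1)
  Position 4: 'f' -> consonant (running count: 1)
  Position 5: 'e' -> vowel (running count: 2)
  Position 6: 'v' -> consonant (running count: 2)
  Position 7: 'i' -> vowel (running count: 3)
  Position 8: 'h' -> consonant (running count: 3)
  Position 9: 's' -> consonant (running count: 3)
  Position 10: 'u' -> vowel (running count: 4)
Total vowels: 4

4


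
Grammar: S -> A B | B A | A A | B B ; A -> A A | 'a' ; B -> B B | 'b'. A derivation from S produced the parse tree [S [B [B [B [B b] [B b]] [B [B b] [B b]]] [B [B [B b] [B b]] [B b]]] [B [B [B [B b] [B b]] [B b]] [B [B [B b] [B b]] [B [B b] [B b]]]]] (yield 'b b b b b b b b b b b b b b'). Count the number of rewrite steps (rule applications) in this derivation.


Every bracketed nonterminal node [X ...] in the tree is produced by exactly one rule application.
Reading the tree off as a leftmost derivation:
  Step 1: S  =>  B B   (applied S -> B B)
  Step 2: B B  =>  B B B   (applied B -> B B)
  Step 3: B B B  =>  B B B B   (applied B -> B B)
  Step 4: B B B B  =>  B B B B B   (applied B -> B B)
  Step 5: B B B B B  =>  b B B B B   (applied B -> b)
  Step 6: b B B B B  =>  b b B B B   (applied B -> b)
  Step 7: b b B B B  =>  b b B B B B   (applied B -> B B)
  Step 8: b b B B B B  =>  b b b B B B   (applied B -> b)
  Step 9: b b b B B B  =>  b b b b B B   (applied B -> b)
  Step 10: b b b b B B  =>  b b b b B B B   (applied B -> B B)
  Step 11: b b b b B B B  =>  b b b b B B B B   (applied B -> B B)
  Step 12: b b b b B B B B  =>  b b b b b B B B   (applied B -> b)
  Step 13: b b b b b B B B  =>  b b b b b b B B   (applied B -> b)
  Step 14: b b b b b b B B  =>  b b b b b b b B   (applied B -> b)
  Step 15: b b b b b b b B  =>  b b b b b b b B B   (applied B -> B B)
  Step 16: b b b b b b b B B  =>  b b b b b b b B B B   (applied B -> B B)
  Step 17: b b b b b b b B B B  =>  b b b b b b b B B B B   (applied B -> B B)
  Step 18: b b b b b b b B B B B  =>  b b b b b b b b B B B   (applied B -> b)
  Step 19: b b b b b b b b B B B  =>  b b b b b b b b b B B   (applied B -> b)
  Step 20: b b b b b b b b b B B  =>  b b b b b b b b b b B   (applied B -> b)
  Step 21: b b b b b b b b b b B  =>  b b b b b b b b b b B B   (applied B -> B B)
  Step 22: b b b b b b b b b b B B  =>  b b b b b b b b b b B B B   (applied B -> B B)
  Step 23: b b b b b b b b b b B B B  =>  b b b b b b b b b b b B B   (applied B -> b)
  Step 24: b b b b b b b b b b b B B  =>  b b b b b b b b b b b b B   (applied B -> b)
  Step 25: b b b b b b b b b b b b B  =>  b b b b b b b b b b b b B B   (applied B -> B B)
  Step 26: b b b b b b b b b b b b B B  =>  b b b b b b b b b b b b b B   (applied B -> b)
  Step 27: b b b b b b b b b b b b b B  =>  b b b b b b b b b b b b b b   (applied B -> b)
Final yield: b b b b b b b b b b b b b b
Total rewrite steps: 27

27
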